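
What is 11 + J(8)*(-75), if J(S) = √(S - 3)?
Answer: 11 - 75*√5 ≈ -156.71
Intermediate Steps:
J(S) = √(-3 + S)
11 + J(8)*(-75) = 11 + √(-3 + 8)*(-75) = 11 + √5*(-75) = 11 - 75*√5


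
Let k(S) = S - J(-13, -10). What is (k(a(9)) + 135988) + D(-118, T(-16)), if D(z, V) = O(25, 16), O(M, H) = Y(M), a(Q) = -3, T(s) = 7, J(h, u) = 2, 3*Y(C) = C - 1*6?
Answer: 407968/3 ≈ 1.3599e+5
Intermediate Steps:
Y(C) = -2 + C/3 (Y(C) = (C - 1*6)/3 = (C - 6)/3 = (-6 + C)/3 = -2 + C/3)
O(M, H) = -2 + M/3
D(z, V) = 19/3 (D(z, V) = -2 + (1/3)*25 = -2 + 25/3 = 19/3)
k(S) = -2 + S (k(S) = S - 1*2 = S - 2 = -2 + S)
(k(a(9)) + 135988) + D(-118, T(-16)) = ((-2 - 3) + 135988) + 19/3 = (-5 + 135988) + 19/3 = 135983 + 19/3 = 407968/3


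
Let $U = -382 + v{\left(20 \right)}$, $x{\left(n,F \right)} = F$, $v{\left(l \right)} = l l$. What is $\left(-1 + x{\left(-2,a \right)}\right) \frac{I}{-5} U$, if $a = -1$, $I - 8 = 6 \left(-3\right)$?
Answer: $-72$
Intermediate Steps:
$v{\left(l \right)} = l^{2}$
$I = -10$ ($I = 8 + 6 \left(-3\right) = 8 - 18 = -10$)
$U = 18$ ($U = -382 + 20^{2} = -382 + 400 = 18$)
$\left(-1 + x{\left(-2,a \right)}\right) \frac{I}{-5} U = \left(-1 - 1\right) \left(- \frac{10}{-5}\right) 18 = - 2 \left(\left(-10\right) \left(- \frac{1}{5}\right)\right) 18 = \left(-2\right) 2 \cdot 18 = \left(-4\right) 18 = -72$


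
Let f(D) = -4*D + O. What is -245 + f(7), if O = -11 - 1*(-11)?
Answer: -273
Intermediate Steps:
O = 0 (O = -11 + 11 = 0)
f(D) = -4*D (f(D) = -4*D + 0 = -4*D)
-245 + f(7) = -245 - 4*7 = -245 - 28 = -273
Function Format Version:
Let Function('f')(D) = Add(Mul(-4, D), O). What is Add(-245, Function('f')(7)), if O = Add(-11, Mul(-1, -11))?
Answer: -273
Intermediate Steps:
O = 0 (O = Add(-11, 11) = 0)
Function('f')(D) = Mul(-4, D) (Function('f')(D) = Add(Mul(-4, D), 0) = Mul(-4, D))
Add(-245, Function('f')(7)) = Add(-245, Mul(-4, 7)) = Add(-245, -28) = -273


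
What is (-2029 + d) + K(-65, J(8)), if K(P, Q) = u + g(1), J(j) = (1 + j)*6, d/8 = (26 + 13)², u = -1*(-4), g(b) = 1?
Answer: 10144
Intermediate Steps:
u = 4
d = 12168 (d = 8*(26 + 13)² = 8*39² = 8*1521 = 12168)
J(j) = 6 + 6*j
K(P, Q) = 5 (K(P, Q) = 4 + 1 = 5)
(-2029 + d) + K(-65, J(8)) = (-2029 + 12168) + 5 = 10139 + 5 = 10144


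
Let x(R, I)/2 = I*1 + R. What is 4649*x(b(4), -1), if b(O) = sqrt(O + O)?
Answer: -9298 + 18596*sqrt(2) ≈ 17001.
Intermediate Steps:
b(O) = sqrt(2)*sqrt(O) (b(O) = sqrt(2*O) = sqrt(2)*sqrt(O))
x(R, I) = 2*I + 2*R (x(R, I) = 2*(I*1 + R) = 2*(I + R) = 2*I + 2*R)
4649*x(b(4), -1) = 4649*(2*(-1) + 2*(sqrt(2)*sqrt(4))) = 4649*(-2 + 2*(sqrt(2)*2)) = 4649*(-2 + 2*(2*sqrt(2))) = 4649*(-2 + 4*sqrt(2)) = -9298 + 18596*sqrt(2)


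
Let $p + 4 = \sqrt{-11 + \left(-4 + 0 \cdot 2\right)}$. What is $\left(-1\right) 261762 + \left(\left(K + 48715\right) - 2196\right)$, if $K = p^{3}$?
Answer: $-215127 + 33 i \sqrt{15} \approx -2.1513 \cdot 10^{5} + 127.81 i$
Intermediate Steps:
$p = -4 + i \sqrt{15}$ ($p = -4 + \sqrt{-11 + \left(-4 + 0 \cdot 2\right)} = -4 + \sqrt{-11 + \left(-4 + 0\right)} = -4 + \sqrt{-11 - 4} = -4 + \sqrt{-15} = -4 + i \sqrt{15} \approx -4.0 + 3.873 i$)
$K = \left(-4 + i \sqrt{15}\right)^{3} \approx 116.0 + 127.81 i$
$\left(-1\right) 261762 + \left(\left(K + 48715\right) - 2196\right) = \left(-1\right) 261762 + \left(\left(\left(116 + 33 i \sqrt{15}\right) + 48715\right) - 2196\right) = -261762 + \left(\left(48831 + 33 i \sqrt{15}\right) - 2196\right) = -261762 + \left(46635 + 33 i \sqrt{15}\right) = -215127 + 33 i \sqrt{15}$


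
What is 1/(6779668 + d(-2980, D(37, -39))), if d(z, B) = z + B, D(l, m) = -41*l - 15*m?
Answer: 1/6775756 ≈ 1.4759e-7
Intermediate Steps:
d(z, B) = B + z
1/(6779668 + d(-2980, D(37, -39))) = 1/(6779668 + ((-41*37 - 15*(-39)) - 2980)) = 1/(6779668 + ((-1517 + 585) - 2980)) = 1/(6779668 + (-932 - 2980)) = 1/(6779668 - 3912) = 1/6775756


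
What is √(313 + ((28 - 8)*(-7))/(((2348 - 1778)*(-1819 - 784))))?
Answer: √19086896307/7809 ≈ 17.692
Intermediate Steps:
√(313 + ((28 - 8)*(-7))/(((2348 - 1778)*(-1819 - 784)))) = √(313 + (20*(-7))/((570*(-2603)))) = √(313 - 140/(-1483710)) = √(313 - 140*(-1/1483710)) = √(313 + 14/148371) = √(46440137/148371) = √19086896307/7809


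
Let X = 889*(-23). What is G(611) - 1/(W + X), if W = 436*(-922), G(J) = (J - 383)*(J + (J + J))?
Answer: 176547396637/422439 ≈ 4.1792e+5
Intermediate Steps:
G(J) = 3*J*(-383 + J) (G(J) = (-383 + J)*(J + 2*J) = (-383 + J)*(3*J) = 3*J*(-383 + J))
W = -401992
X = -20447
G(611) - 1/(W + X) = 3*611*(-383 + 611) - 1/(-401992 - 20447) = 3*611*228 - 1/(-422439) = 417924 - 1*(-1/422439) = 417924 + 1/422439 = 176547396637/422439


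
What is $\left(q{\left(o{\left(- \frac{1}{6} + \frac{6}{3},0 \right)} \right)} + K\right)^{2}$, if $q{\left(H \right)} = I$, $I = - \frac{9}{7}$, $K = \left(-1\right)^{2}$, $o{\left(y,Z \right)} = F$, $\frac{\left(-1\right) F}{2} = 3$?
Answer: $\frac{4}{49} \approx 0.081633$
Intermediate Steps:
$F = -6$ ($F = \left(-2\right) 3 = -6$)
$o{\left(y,Z \right)} = -6$
$K = 1$
$I = - \frac{9}{7}$ ($I = \left(-9\right) \frac{1}{7} = - \frac{9}{7} \approx -1.2857$)
$q{\left(H \right)} = - \frac{9}{7}$
$\left(q{\left(o{\left(- \frac{1}{6} + \frac{6}{3},0 \right)} \right)} + K\right)^{2} = \left(- \frac{9}{7} + 1\right)^{2} = \left(- \frac{2}{7}\right)^{2} = \frac{4}{49}$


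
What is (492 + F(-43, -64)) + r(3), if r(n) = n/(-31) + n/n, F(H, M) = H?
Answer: 13947/31 ≈ 449.90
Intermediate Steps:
r(n) = 1 - n/31 (r(n) = n*(-1/31) + 1 = -n/31 + 1 = 1 - n/31)
(492 + F(-43, -64)) + r(3) = (492 - 43) + (1 - 1/31*3) = 449 + (1 - 3/31) = 449 + 28/31 = 13947/31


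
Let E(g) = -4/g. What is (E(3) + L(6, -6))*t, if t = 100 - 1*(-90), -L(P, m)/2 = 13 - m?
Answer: -22420/3 ≈ -7473.3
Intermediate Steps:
L(P, m) = -26 + 2*m (L(P, m) = -2*(13 - m) = -26 + 2*m)
t = 190 (t = 100 + 90 = 190)
(E(3) + L(6, -6))*t = (-4/3 + (-26 + 2*(-6)))*190 = (-4*⅓ + (-26 - 12))*190 = (-4/3 - 38)*190 = -118/3*190 = -22420/3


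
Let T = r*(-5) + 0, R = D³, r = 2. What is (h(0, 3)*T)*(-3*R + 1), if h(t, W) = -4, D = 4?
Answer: -7640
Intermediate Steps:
R = 64 (R = 4³ = 64)
T = -10 (T = 2*(-5) + 0 = -10 + 0 = -10)
(h(0, 3)*T)*(-3*R + 1) = (-4*(-10))*(-3*64 + 1) = 40*(-192 + 1) = 40*(-191) = -7640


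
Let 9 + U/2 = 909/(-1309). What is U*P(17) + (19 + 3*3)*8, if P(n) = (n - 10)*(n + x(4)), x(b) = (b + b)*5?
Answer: -1404772/187 ≈ -7512.1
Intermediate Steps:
x(b) = 10*b (x(b) = (2*b)*5 = 10*b)
P(n) = (-10 + n)*(40 + n) (P(n) = (n - 10)*(n + 10*4) = (-10 + n)*(n + 40) = (-10 + n)*(40 + n))
U = -25380/1309 (U = -18 + 2*(909/(-1309)) = -18 + 2*(909*(-1/1309)) = -18 + 2*(-909/1309) = -18 - 1818/1309 = -25380/1309 ≈ -19.389)
U*P(17) + (19 + 3*3)*8 = -25380*(-400 + 17² + 30*17)/1309 + (19 + 3*3)*8 = -25380*(-400 + 289 + 510)/1309 + (19 + 9)*8 = -25380/1309*399 + 28*8 = -1446660/187 + 224 = -1404772/187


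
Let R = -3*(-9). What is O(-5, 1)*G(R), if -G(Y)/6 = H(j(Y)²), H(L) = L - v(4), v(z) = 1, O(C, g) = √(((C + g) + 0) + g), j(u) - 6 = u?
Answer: -6528*I*√3 ≈ -11307.0*I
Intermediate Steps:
j(u) = 6 + u
O(C, g) = √(C + 2*g) (O(C, g) = √((C + g) + g) = √(C + 2*g))
R = 27
H(L) = -1 + L (H(L) = L - 1*1 = L - 1 = -1 + L)
G(Y) = 6 - 6*(6 + Y)² (G(Y) = -6*(-1 + (6 + Y)²) = 6 - 6*(6 + Y)²)
O(-5, 1)*G(R) = √(-5 + 2*1)*(6 - 6*(6 + 27)²) = √(-5 + 2)*(6 - 6*33²) = √(-3)*(6 - 6*1089) = (I*√3)*(6 - 6534) = (I*√3)*(-6528) = -6528*I*√3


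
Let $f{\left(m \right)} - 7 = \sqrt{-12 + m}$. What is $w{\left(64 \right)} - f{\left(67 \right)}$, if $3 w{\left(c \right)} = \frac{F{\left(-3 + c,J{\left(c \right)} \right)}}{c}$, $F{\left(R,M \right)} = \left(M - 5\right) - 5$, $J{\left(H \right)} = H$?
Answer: $- \frac{215}{32} - \sqrt{55} \approx -14.135$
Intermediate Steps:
$F{\left(R,M \right)} = -10 + M$ ($F{\left(R,M \right)} = \left(-5 + M\right) - 5 = -10 + M$)
$f{\left(m \right)} = 7 + \sqrt{-12 + m}$
$w{\left(c \right)} = \frac{-10 + c}{3 c}$ ($w{\left(c \right)} = \frac{\left(-10 + c\right) \frac{1}{c}}{3} = \frac{\frac{1}{c} \left(-10 + c\right)}{3} = \frac{-10 + c}{3 c}$)
$w{\left(64 \right)} - f{\left(67 \right)} = \frac{-10 + 64}{3 \cdot 64} - \left(7 + \sqrt{-12 + 67}\right) = \frac{1}{3} \cdot \frac{1}{64} \cdot 54 - \left(7 + \sqrt{55}\right) = \frac{9}{32} - \left(7 + \sqrt{55}\right) = - \frac{215}{32} - \sqrt{55}$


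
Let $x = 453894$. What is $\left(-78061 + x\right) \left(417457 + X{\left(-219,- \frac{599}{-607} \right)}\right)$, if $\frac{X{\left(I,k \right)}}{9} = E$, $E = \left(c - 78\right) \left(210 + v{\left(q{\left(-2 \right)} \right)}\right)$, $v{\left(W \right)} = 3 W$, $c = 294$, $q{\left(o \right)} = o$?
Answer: $305940464489$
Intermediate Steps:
$E = 44064$ ($E = \left(294 - 78\right) \left(210 + 3 \left(-2\right)\right) = 216 \left(210 - 6\right) = 216 \cdot 204 = 44064$)
$X{\left(I,k \right)} = 396576$ ($X{\left(I,k \right)} = 9 \cdot 44064 = 396576$)
$\left(-78061 + x\right) \left(417457 + X{\left(-219,- \frac{599}{-607} \right)}\right) = \left(-78061 + 453894\right) \left(417457 + 396576\right) = 375833 \cdot 814033 = 305940464489$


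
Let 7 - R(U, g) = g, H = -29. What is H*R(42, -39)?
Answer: -1334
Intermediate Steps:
R(U, g) = 7 - g
H*R(42, -39) = -29*(7 - 1*(-39)) = -29*(7 + 39) = -29*46 = -1334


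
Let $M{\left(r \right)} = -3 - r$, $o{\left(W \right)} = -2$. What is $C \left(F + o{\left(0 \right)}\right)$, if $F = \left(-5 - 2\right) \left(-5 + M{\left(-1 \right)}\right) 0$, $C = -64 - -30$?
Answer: $68$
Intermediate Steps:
$C = -34$ ($C = -64 + 30 = -34$)
$F = 0$ ($F = \left(-5 - 2\right) \left(-5 - 2\right) 0 = - 7 \left(-5 + \left(-3 + 1\right)\right) 0 = - 7 \left(-5 - 2\right) 0 = - 7 \left(\left(-7\right) 0\right) = \left(-7\right) 0 = 0$)
$C \left(F + o{\left(0 \right)}\right) = - 34 \left(0 - 2\right) = \left(-34\right) \left(-2\right) = 68$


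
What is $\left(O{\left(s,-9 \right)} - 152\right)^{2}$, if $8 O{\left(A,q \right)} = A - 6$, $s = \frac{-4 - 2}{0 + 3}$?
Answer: $23409$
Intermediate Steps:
$s = -2$ ($s = - \frac{6}{3} = \left(-6\right) \frac{1}{3} = -2$)
$O{\left(A,q \right)} = - \frac{3}{4} + \frac{A}{8}$ ($O{\left(A,q \right)} = \frac{A - 6}{8} = \frac{-6 + A}{8} = - \frac{3}{4} + \frac{A}{8}$)
$\left(O{\left(s,-9 \right)} - 152\right)^{2} = \left(\left(- \frac{3}{4} + \frac{1}{8} \left(-2\right)\right) - 152\right)^{2} = \left(\left(- \frac{3}{4} - \frac{1}{4}\right) - 152\right)^{2} = \left(-1 - 152\right)^{2} = \left(-153\right)^{2} = 23409$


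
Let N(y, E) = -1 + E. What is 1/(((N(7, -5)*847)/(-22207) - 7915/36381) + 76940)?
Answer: 807912867/62160825106817 ≈ 1.2997e-5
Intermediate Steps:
1/(((N(7, -5)*847)/(-22207) - 7915/36381) + 76940) = 1/((((-1 - 5)*847)/(-22207) - 7915/36381) + 76940) = 1/((-6*847*(-1/22207) - 7915*1/36381) + 76940) = 1/((-5082*(-1/22207) - 7915/36381) + 76940) = 1/((5082/22207 - 7915/36381) + 76940) = 1/(9119837/807912867 + 76940) = 1/(62160825106817/807912867) = 807912867/62160825106817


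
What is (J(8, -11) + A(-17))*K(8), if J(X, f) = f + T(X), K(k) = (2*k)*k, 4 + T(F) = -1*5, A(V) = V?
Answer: -4736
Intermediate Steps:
T(F) = -9 (T(F) = -4 - 1*5 = -4 - 5 = -9)
K(k) = 2*k²
J(X, f) = -9 + f (J(X, f) = f - 9 = -9 + f)
(J(8, -11) + A(-17))*K(8) = ((-9 - 11) - 17)*(2*8²) = (-20 - 17)*(2*64) = -37*128 = -4736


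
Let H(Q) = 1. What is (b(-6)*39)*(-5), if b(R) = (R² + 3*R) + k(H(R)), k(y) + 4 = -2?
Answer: -2340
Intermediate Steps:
k(y) = -6 (k(y) = -4 - 2 = -6)
b(R) = -6 + R² + 3*R (b(R) = (R² + 3*R) - 6 = -6 + R² + 3*R)
(b(-6)*39)*(-5) = ((-6 + (-6)² + 3*(-6))*39)*(-5) = ((-6 + 36 - 18)*39)*(-5) = (12*39)*(-5) = 468*(-5) = -2340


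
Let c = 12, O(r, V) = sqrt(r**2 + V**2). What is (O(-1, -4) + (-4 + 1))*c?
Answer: -36 + 12*sqrt(17) ≈ 13.477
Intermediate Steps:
O(r, V) = sqrt(V**2 + r**2)
(O(-1, -4) + (-4 + 1))*c = (sqrt((-4)**2 + (-1)**2) + (-4 + 1))*12 = (sqrt(16 + 1) - 3)*12 = (sqrt(17) - 3)*12 = (-3 + sqrt(17))*12 = -36 + 12*sqrt(17)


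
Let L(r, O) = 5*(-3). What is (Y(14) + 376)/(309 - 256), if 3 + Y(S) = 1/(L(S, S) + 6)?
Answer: 3356/477 ≈ 7.0356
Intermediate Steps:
L(r, O) = -15
Y(S) = -28/9 (Y(S) = -3 + 1/(-15 + 6) = -3 + 1/(-9) = -3 - ⅑ = -28/9)
(Y(14) + 376)/(309 - 256) = (-28/9 + 376)/(309 - 256) = (3356/9)/53 = (3356/9)*(1/53) = 3356/477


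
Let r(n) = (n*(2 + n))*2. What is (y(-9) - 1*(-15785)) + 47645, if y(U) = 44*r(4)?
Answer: 65542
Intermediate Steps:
r(n) = 2*n*(2 + n)
y(U) = 2112 (y(U) = 44*(2*4*(2 + 4)) = 44*(2*4*6) = 44*48 = 2112)
(y(-9) - 1*(-15785)) + 47645 = (2112 - 1*(-15785)) + 47645 = (2112 + 15785) + 47645 = 17897 + 47645 = 65542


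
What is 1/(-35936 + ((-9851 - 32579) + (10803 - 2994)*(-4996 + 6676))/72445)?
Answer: -14489/518061366 ≈ -2.7968e-5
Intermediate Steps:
1/(-35936 + ((-9851 - 32579) + (10803 - 2994)*(-4996 + 6676))/72445) = 1/(-35936 + (-42430 + 7809*1680)*(1/72445)) = 1/(-35936 + (-42430 + 13119120)*(1/72445)) = 1/(-35936 + 13076690*(1/72445)) = 1/(-35936 + 2615338/14489) = 1/(-518061366/14489) = -14489/518061366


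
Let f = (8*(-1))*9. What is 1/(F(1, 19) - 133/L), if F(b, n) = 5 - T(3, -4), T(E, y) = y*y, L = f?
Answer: -72/659 ≈ -0.10926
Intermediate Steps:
f = -72 (f = -8*9 = -72)
L = -72
T(E, y) = y²
F(b, n) = -11 (F(b, n) = 5 - 1*(-4)² = 5 - 1*16 = 5 - 16 = -11)
1/(F(1, 19) - 133/L) = 1/(-11 - 133/(-72)) = 1/(-11 - 133*(-1/72)) = 1/(-11 + 133/72) = 1/(-659/72) = -72/659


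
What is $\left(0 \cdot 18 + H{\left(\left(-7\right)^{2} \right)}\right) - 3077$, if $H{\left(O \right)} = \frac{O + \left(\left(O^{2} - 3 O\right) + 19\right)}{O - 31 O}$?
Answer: $- \frac{754252}{245} \approx -3078.6$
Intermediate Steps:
$H{\left(O \right)} = - \frac{19 + O^{2} - 2 O}{30 O}$ ($H{\left(O \right)} = \frac{O + \left(19 + O^{2} - 3 O\right)}{\left(-30\right) O} = \left(19 + O^{2} - 2 O\right) \left(- \frac{1}{30 O}\right) = - \frac{19 + O^{2} - 2 O}{30 O}$)
$\left(0 \cdot 18 + H{\left(\left(-7\right)^{2} \right)}\right) - 3077 = \left(0 \cdot 18 + \frac{-19 - \left(-7\right)^{2} \left(-2 + \left(-7\right)^{2}\right)}{30 \left(-7\right)^{2}}\right) - 3077 = \left(0 + \frac{-19 - 49 \left(-2 + 49\right)}{30 \cdot 49}\right) - 3077 = \left(0 + \frac{1}{30} \cdot \frac{1}{49} \left(-19 - 49 \cdot 47\right)\right) - 3077 = \left(0 + \frac{1}{30} \cdot \frac{1}{49} \left(-19 - 2303\right)\right) - 3077 = \left(0 + \frac{1}{30} \cdot \frac{1}{49} \left(-2322\right)\right) - 3077 = \left(0 - \frac{387}{245}\right) - 3077 = - \frac{387}{245} - 3077 = - \frac{754252}{245}$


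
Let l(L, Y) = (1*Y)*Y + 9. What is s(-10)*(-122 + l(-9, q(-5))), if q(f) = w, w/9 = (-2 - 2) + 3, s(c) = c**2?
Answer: -3200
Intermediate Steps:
w = -9 (w = 9*((-2 - 2) + 3) = 9*(-4 + 3) = 9*(-1) = -9)
q(f) = -9
l(L, Y) = 9 + Y**2 (l(L, Y) = Y*Y + 9 = Y**2 + 9 = 9 + Y**2)
s(-10)*(-122 + l(-9, q(-5))) = (-10)**2*(-122 + (9 + (-9)**2)) = 100*(-122 + (9 + 81)) = 100*(-122 + 90) = 100*(-32) = -3200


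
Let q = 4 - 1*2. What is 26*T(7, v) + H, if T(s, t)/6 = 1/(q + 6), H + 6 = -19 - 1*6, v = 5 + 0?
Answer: -23/2 ≈ -11.500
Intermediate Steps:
v = 5
H = -31 (H = -6 + (-19 - 1*6) = -6 + (-19 - 6) = -6 - 25 = -31)
q = 2 (q = 4 - 2 = 2)
T(s, t) = 3/4 (T(s, t) = 6/(2 + 6) = 6/8 = 6*(1/8) = 3/4)
26*T(7, v) + H = 26*(3/4) - 31 = 39/2 - 31 = -23/2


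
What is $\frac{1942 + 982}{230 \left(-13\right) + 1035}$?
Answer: $- \frac{172}{115} \approx -1.4957$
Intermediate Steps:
$\frac{1942 + 982}{230 \left(-13\right) + 1035} = \frac{2924}{-2990 + 1035} = \frac{2924}{-1955} = 2924 \left(- \frac{1}{1955}\right) = - \frac{172}{115}$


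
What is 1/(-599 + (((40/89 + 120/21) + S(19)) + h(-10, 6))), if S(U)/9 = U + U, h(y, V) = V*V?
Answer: -623/133843 ≈ -0.0046547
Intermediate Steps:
h(y, V) = V**2
S(U) = 18*U (S(U) = 9*(U + U) = 9*(2*U) = 18*U)
1/(-599 + (((40/89 + 120/21) + S(19)) + h(-10, 6))) = 1/(-599 + (((40/89 + 120/21) + 18*19) + 6**2)) = 1/(-599 + (((40*(1/89) + 120*(1/21)) + 342) + 36)) = 1/(-599 + (((40/89 + 40/7) + 342) + 36)) = 1/(-599 + ((3840/623 + 342) + 36)) = 1/(-599 + (216906/623 + 36)) = 1/(-599 + 239334/623) = 1/(-133843/623) = -623/133843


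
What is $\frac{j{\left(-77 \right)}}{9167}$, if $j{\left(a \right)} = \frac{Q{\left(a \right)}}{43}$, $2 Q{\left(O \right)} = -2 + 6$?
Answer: $\frac{2}{394181} \approx 5.0738 \cdot 10^{-6}$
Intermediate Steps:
$Q{\left(O \right)} = 2$ ($Q{\left(O \right)} = \frac{-2 + 6}{2} = \frac{1}{2} \cdot 4 = 2$)
$j{\left(a \right)} = \frac{2}{43}$
$\frac{j{\left(-77 \right)}}{9167} = \frac{2}{43 \cdot 9167} = \frac{2}{43} \cdot \frac{1}{9167} = \frac{2}{394181}$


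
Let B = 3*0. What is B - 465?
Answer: -465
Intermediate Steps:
B = 0
B - 465 = 0 - 465 = -465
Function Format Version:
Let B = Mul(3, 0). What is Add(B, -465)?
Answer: -465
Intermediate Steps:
B = 0
Add(B, -465) = Add(0, -465) = -465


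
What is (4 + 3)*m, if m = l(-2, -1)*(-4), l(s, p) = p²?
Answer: -28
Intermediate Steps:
m = -4 (m = (-1)²*(-4) = 1*(-4) = -4)
(4 + 3)*m = (4 + 3)*(-4) = 7*(-4) = -28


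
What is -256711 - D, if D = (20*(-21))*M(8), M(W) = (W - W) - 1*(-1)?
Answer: -256291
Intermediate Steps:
M(W) = 1 (M(W) = 0 + 1 = 1)
D = -420 (D = (20*(-21))*1 = -420*1 = -420)
-256711 - D = -256711 - 1*(-420) = -256711 + 420 = -256291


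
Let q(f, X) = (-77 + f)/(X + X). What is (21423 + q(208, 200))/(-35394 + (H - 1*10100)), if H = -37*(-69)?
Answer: -8569331/17176400 ≈ -0.49890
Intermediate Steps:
q(f, X) = (-77 + f)/(2*X) (q(f, X) = (-77 + f)/((2*X)) = (-77 + f)*(1/(2*X)) = (-77 + f)/(2*X))
H = 2553
(21423 + q(208, 200))/(-35394 + (H - 1*10100)) = (21423 + (1/2)*(-77 + 208)/200)/(-35394 + (2553 - 1*10100)) = (21423 + (1/2)*(1/200)*131)/(-35394 + (2553 - 10100)) = (21423 + 131/400)/(-35394 - 7547) = (8569331/400)/(-42941) = (8569331/400)*(-1/42941) = -8569331/17176400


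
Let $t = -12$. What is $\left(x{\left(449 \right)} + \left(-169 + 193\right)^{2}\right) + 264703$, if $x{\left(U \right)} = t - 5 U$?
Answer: $263022$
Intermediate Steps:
$x{\left(U \right)} = -12 - 5 U$
$\left(x{\left(449 \right)} + \left(-169 + 193\right)^{2}\right) + 264703 = \left(\left(-12 - 2245\right) + \left(-169 + 193\right)^{2}\right) + 264703 = \left(\left(-12 - 2245\right) + 24^{2}\right) + 264703 = \left(-2257 + 576\right) + 264703 = -1681 + 264703 = 263022$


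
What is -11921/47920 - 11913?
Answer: -570882881/47920 ≈ -11913.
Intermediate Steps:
-11921/47920 - 11913 = -570882881/47920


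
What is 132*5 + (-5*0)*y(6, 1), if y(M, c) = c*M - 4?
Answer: 660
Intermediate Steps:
y(M, c) = -4 + M*c (y(M, c) = M*c - 4 = -4 + M*c)
132*5 + (-5*0)*y(6, 1) = 132*5 + (-5*0)*(-4 + 6*1) = 660 + 0*(-4 + 6) = 660 + 0*2 = 660 + 0 = 660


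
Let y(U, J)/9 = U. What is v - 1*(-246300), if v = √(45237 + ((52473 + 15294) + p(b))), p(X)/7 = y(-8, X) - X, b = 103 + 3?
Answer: 246300 + √111758 ≈ 2.4663e+5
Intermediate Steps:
y(U, J) = 9*U
b = 106
p(X) = -504 - 7*X (p(X) = 7*(9*(-8) - X) = 7*(-72 - X) = -504 - 7*X)
v = √111758 (v = √(45237 + ((52473 + 15294) + (-504 - 7*106))) = √(45237 + (67767 + (-504 - 742))) = √(45237 + (67767 - 1246)) = √(45237 + 66521) = √111758 ≈ 334.30)
v - 1*(-246300) = √111758 - 1*(-246300) = √111758 + 246300 = 246300 + √111758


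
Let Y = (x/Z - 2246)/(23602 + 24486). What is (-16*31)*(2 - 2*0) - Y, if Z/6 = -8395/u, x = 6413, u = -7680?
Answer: -40045852339/40369876 ≈ -991.97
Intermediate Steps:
Z = 1679/256 (Z = 6*(-8395/(-7680)) = 6*(-8395*(-1/7680)) = 6*(1679/1536) = 1679/256 ≈ 6.5586)
Y = -1064653/40369876 (Y = (6413/(1679/256) - 2246)/(23602 + 24486) = (6413*(256/1679) - 2246)/48088 = (1641728/1679 - 2246)*(1/48088) = -2129306/1679*1/48088 = -1064653/40369876 ≈ -0.026372)
(-16*31)*(2 - 2*0) - Y = (-16*31)*(2 - 2*0) - 1*(-1064653/40369876) = -496*(2 + 0) + 1064653/40369876 = -496*2 + 1064653/40369876 = -992 + 1064653/40369876 = -40045852339/40369876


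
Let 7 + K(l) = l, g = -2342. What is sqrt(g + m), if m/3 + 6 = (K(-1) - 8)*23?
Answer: 2*I*sqrt(866) ≈ 58.856*I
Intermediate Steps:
K(l) = -7 + l
m = -1122 (m = -18 + 3*(((-7 - 1) - 8)*23) = -18 + 3*((-8 - 8)*23) = -18 + 3*(-16*23) = -18 + 3*(-368) = -18 - 1104 = -1122)
sqrt(g + m) = sqrt(-2342 - 1122) = sqrt(-3464) = 2*I*sqrt(866)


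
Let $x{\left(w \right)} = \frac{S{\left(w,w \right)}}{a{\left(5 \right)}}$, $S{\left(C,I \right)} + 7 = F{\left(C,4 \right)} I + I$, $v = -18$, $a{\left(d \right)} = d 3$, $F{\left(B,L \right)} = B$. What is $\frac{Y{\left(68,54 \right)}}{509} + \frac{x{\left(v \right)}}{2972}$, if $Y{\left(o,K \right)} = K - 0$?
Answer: $\frac{2559511}{22691220} \approx 0.1128$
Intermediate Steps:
$a{\left(d \right)} = 3 d$
$S{\left(C,I \right)} = -7 + I + C I$ ($S{\left(C,I \right)} = -7 + \left(C I + I\right) = -7 + \left(I + C I\right) = -7 + I + C I$)
$Y{\left(o,K \right)} = K$ ($Y{\left(o,K \right)} = K + 0 = K$)
$x{\left(w \right)} = - \frac{7}{15} + \frac{w}{15} + \frac{w^{2}}{15}$ ($x{\left(w \right)} = \frac{-7 + w + w w}{3 \cdot 5} = \frac{-7 + w + w^{2}}{15} = \left(-7 + w + w^{2}\right) \frac{1}{15} = - \frac{7}{15} + \frac{w}{15} + \frac{w^{2}}{15}$)
$\frac{Y{\left(68,54 \right)}}{509} + \frac{x{\left(v \right)}}{2972} = \frac{54}{509} + \frac{- \frac{7}{15} + \frac{1}{15} \left(-18\right) + \frac{\left(-18\right)^{2}}{15}}{2972} = 54 \cdot \frac{1}{509} + \left(- \frac{7}{15} - \frac{6}{5} + \frac{1}{15} \cdot 324\right) \frac{1}{2972} = \frac{54}{509} + \left(- \frac{7}{15} - \frac{6}{5} + \frac{108}{5}\right) \frac{1}{2972} = \frac{54}{509} + \frac{299}{15} \cdot \frac{1}{2972} = \frac{54}{509} + \frac{299}{44580} = \frac{2559511}{22691220}$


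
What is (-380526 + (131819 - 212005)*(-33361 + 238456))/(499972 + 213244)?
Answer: -4111532049/178304 ≈ -23059.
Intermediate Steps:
(-380526 + (131819 - 212005)*(-33361 + 238456))/(499972 + 213244) = (-380526 - 80186*205095)/713216 = (-380526 - 16445747670)*(1/713216) = -16446128196*1/713216 = -4111532049/178304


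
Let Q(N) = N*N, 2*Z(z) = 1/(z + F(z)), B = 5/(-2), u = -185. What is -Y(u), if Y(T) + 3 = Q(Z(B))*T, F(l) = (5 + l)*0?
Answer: 52/5 ≈ 10.400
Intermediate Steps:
B = -5/2 (B = 5*(-1/2) = -5/2 ≈ -2.5000)
F(l) = 0
Z(z) = 1/(2*z) (Z(z) = 1/(2*(z + 0)) = 1/(2*z))
Q(N) = N**2
Y(T) = -3 + T/25 (Y(T) = -3 + (1/(2*(-5/2)))**2*T = -3 + ((1/2)*(-2/5))**2*T = -3 + (-1/5)**2*T = -3 + T/25)
-Y(u) = -(-3 + (1/25)*(-185)) = -(-3 - 37/5) = -1*(-52/5) = 52/5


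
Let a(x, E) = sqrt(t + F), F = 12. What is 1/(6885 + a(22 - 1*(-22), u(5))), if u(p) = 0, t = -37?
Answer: 1377/9480650 - I/9480650 ≈ 0.00014524 - 1.0548e-7*I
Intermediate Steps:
a(x, E) = 5*I (a(x, E) = sqrt(-37 + 12) = sqrt(-25) = 5*I)
1/(6885 + a(22 - 1*(-22), u(5))) = 1/(6885 + 5*I) = (6885 - 5*I)/47403250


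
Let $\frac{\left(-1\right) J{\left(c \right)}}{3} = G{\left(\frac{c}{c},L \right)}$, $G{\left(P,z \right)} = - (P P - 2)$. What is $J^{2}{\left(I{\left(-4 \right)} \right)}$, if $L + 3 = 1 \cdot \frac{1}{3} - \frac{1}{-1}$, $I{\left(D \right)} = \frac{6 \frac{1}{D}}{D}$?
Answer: $9$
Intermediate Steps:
$I{\left(D \right)} = \frac{6}{D^{2}}$
$L = - \frac{5}{3}$ ($L = -3 + \left(1 \cdot \frac{1}{3} - \frac{1}{-1}\right) = -3 + \left(1 \cdot \frac{1}{3} - -1\right) = -3 + \left(\frac{1}{3} + 1\right) = -3 + \frac{4}{3} = - \frac{5}{3} \approx -1.6667$)
$G{\left(P,z \right)} = 2 - P^{2}$ ($G{\left(P,z \right)} = - (P^{2} - 2) = - (-2 + P^{2}) = 2 - P^{2}$)
$J{\left(c \right)} = -3$ ($J{\left(c \right)} = - 3 \left(2 - \left(\frac{c}{c}\right)^{2}\right) = - 3 \left(2 - 1^{2}\right) = - 3 \left(2 - 1\right) = \left(-3\right) 1 = -3$)
$J^{2}{\left(I{\left(-4 \right)} \right)} = \left(-3\right)^{2} = 9$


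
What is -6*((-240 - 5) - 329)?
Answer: 3444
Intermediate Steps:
-6*((-240 - 5) - 329) = -6*(-245 - 329) = -6*(-574) = 3444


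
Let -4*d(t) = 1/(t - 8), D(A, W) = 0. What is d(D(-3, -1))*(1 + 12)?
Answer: 13/32 ≈ 0.40625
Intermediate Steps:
d(t) = -1/(4*(-8 + t)) (d(t) = -1/(4*(t - 8)) = -1/(4*(-8 + t)))
d(D(-3, -1))*(1 + 12) = (-1/(-32 + 4*0))*(1 + 12) = -1/(-32 + 0)*13 = -1/(-32)*13 = -1*(-1/32)*13 = (1/32)*13 = 13/32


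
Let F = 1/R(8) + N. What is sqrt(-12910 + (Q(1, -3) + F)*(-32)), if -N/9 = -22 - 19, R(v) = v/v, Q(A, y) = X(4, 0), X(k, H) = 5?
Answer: I*sqrt(24910) ≈ 157.83*I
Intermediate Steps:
Q(A, y) = 5
R(v) = 1
N = 369 (N = -9*(-22 - 19) = -9*(-41) = 369)
F = 370 (F = 1/1 + 369 = 1 + 369 = 370)
sqrt(-12910 + (Q(1, -3) + F)*(-32)) = sqrt(-12910 + (5 + 370)*(-32)) = sqrt(-12910 + 375*(-32)) = sqrt(-12910 - 12000) = sqrt(-24910) = I*sqrt(24910)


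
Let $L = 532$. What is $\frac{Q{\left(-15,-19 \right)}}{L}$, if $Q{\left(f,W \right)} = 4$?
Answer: $\frac{1}{133} \approx 0.0075188$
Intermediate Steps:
$\frac{Q{\left(-15,-19 \right)}}{L} = \frac{4}{532} = 4 \cdot \frac{1}{532} = \frac{1}{133}$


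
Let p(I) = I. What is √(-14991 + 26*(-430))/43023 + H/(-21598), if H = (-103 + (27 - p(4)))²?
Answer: -3200/10799 + I*√26171/43023 ≈ -0.29632 + 0.0037602*I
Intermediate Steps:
H = 6400 (H = (-103 + (27 - 1*4))² = (-103 + (27 - 4))² = (-103 + 23)² = (-80)² = 6400)
√(-14991 + 26*(-430))/43023 + H/(-21598) = √(-14991 + 26*(-430))/43023 + 6400/(-21598) = √(-14991 - 11180)*(1/43023) + 6400*(-1/21598) = √(-26171)*(1/43023) - 3200/10799 = (I*√26171)*(1/43023) - 3200/10799 = I*√26171/43023 - 3200/10799 = -3200/10799 + I*√26171/43023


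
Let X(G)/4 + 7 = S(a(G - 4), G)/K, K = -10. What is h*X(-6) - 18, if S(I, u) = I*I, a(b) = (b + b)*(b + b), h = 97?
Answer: -6210734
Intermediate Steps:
a(b) = 4*b² (a(b) = (2*b)*(2*b) = 4*b²)
S(I, u) = I²
X(G) = -28 - 32*(-4 + G)⁴/5 (X(G) = -28 + 4*((4*(G - 4)²)²/(-10)) = -28 + 4*((4*(-4 + G)²)²*(-⅒)) = -28 + 4*((16*(-4 + G)⁴)*(-⅒)) = -28 + 4*(-8*(-4 + G)⁴/5) = -28 - 32*(-4 + G)⁴/5)
h*X(-6) - 18 = 97*(-28 - 32*(-4 - 6)⁴/5) - 18 = 97*(-28 - 32/5*(-10)⁴) - 18 = 97*(-28 - 32/5*10000) - 18 = 97*(-28 - 64000) - 18 = 97*(-64028) - 18 = -6210716 - 18 = -6210734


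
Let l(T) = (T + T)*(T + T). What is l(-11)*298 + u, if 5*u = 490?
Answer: 144330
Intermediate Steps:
l(T) = 4*T**2 (l(T) = (2*T)*(2*T) = 4*T**2)
u = 98 (u = (1/5)*490 = 98)
l(-11)*298 + u = (4*(-11)**2)*298 + 98 = (4*121)*298 + 98 = 484*298 + 98 = 144232 + 98 = 144330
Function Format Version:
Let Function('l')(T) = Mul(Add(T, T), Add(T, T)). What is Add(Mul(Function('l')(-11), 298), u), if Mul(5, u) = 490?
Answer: 144330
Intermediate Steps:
Function('l')(T) = Mul(4, Pow(T, 2)) (Function('l')(T) = Mul(Mul(2, T), Mul(2, T)) = Mul(4, Pow(T, 2)))
u = 98 (u = Mul(Rational(1, 5), 490) = 98)
Add(Mul(Function('l')(-11), 298), u) = Add(Mul(Mul(4, Pow(-11, 2)), 298), 98) = Add(Mul(Mul(4, 121), 298), 98) = Add(Mul(484, 298), 98) = Add(144232, 98) = 144330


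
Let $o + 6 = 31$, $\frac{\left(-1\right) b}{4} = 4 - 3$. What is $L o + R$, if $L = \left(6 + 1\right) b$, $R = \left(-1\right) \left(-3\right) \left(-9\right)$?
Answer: $-727$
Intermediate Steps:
$b = -4$ ($b = - 4 \left(4 - 3\right) = \left(-4\right) 1 = -4$)
$R = -27$ ($R = 3 \left(-9\right) = -27$)
$o = 25$ ($o = -6 + 31 = 25$)
$L = -28$ ($L = \left(6 + 1\right) \left(-4\right) = 7 \left(-4\right) = -28$)
$L o + R = \left(-28\right) 25 - 27 = -700 - 27 = -727$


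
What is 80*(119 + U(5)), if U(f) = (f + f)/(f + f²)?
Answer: 28640/3 ≈ 9546.7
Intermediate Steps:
U(f) = 2*f/(f + f²) (U(f) = (2*f)/(f + f²) = 2*f/(f + f²))
80*(119 + U(5)) = 80*(119 + 2/(1 + 5)) = 80*(119 + 2/6) = 80*(119 + 2*(⅙)) = 80*(119 + ⅓) = 80*(358/3) = 28640/3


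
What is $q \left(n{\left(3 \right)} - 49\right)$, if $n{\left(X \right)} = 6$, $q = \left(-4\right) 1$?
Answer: $172$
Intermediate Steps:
$q = -4$
$q \left(n{\left(3 \right)} - 49\right) = - 4 \left(6 - 49\right) = \left(-4\right) \left(-43\right) = 172$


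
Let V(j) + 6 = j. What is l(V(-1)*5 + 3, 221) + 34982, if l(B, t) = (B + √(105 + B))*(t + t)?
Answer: 20838 + 442*√73 ≈ 24614.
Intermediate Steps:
V(j) = -6 + j
l(B, t) = 2*t*(B + √(105 + B)) (l(B, t) = (B + √(105 + B))*(2*t) = 2*t*(B + √(105 + B)))
l(V(-1)*5 + 3, 221) + 34982 = 2*221*(((-6 - 1)*5 + 3) + √(105 + ((-6 - 1)*5 + 3))) + 34982 = 2*221*((-7*5 + 3) + √(105 + (-7*5 + 3))) + 34982 = 2*221*((-35 + 3) + √(105 + (-35 + 3))) + 34982 = 2*221*(-32 + √(105 - 32)) + 34982 = 2*221*(-32 + √73) + 34982 = (-14144 + 442*√73) + 34982 = 20838 + 442*√73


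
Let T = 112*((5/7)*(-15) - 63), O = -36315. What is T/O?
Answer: 2752/12105 ≈ 0.22734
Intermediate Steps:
T = -8256 (T = 112*((5*(⅐))*(-15) - 63) = 112*((5/7)*(-15) - 63) = 112*(-75/7 - 63) = 112*(-516/7) = -8256)
T/O = -8256/(-36315) = -8256*(-1/36315) = 2752/12105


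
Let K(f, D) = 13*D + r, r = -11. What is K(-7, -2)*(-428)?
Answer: 15836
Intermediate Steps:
K(f, D) = -11 + 13*D (K(f, D) = 13*D - 11 = -11 + 13*D)
K(-7, -2)*(-428) = (-11 + 13*(-2))*(-428) = (-11 - 26)*(-428) = -37*(-428) = 15836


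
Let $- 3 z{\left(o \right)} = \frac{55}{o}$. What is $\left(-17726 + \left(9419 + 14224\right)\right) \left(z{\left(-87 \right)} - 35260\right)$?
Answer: $- \frac{54452997185}{261} \approx -2.0863 \cdot 10^{8}$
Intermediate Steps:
$z{\left(o \right)} = - \frac{55}{3 o}$ ($z{\left(o \right)} = - \frac{55 \frac{1}{o}}{3} = - \frac{55}{3 o}$)
$\left(-17726 + \left(9419 + 14224\right)\right) \left(z{\left(-87 \right)} - 35260\right) = \left(-17726 + \left(9419 + 14224\right)\right) \left(- \frac{55}{3 \left(-87\right)} - 35260\right) = \left(-17726 + 23643\right) \left(\left(- \frac{55}{3}\right) \left(- \frac{1}{87}\right) - 35260\right) = 5917 \left(\frac{55}{261} - 35260\right) = 5917 \left(- \frac{9202805}{261}\right) = - \frac{54452997185}{261}$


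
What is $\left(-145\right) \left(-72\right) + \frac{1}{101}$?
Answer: $\frac{1054441}{101} \approx 10440.0$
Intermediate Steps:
$\left(-145\right) \left(-72\right) + \frac{1}{101} = 10440 + \frac{1}{101} = \frac{1054441}{101}$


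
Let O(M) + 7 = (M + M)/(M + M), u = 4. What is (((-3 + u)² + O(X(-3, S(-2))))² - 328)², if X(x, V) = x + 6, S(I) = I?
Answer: 91809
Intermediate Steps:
X(x, V) = 6 + x
O(M) = -6 (O(M) = -7 + (M + M)/(M + M) = -7 + (2*M)/((2*M)) = -7 + (2*M)*(1/(2*M)) = -7 + 1 = -6)
(((-3 + u)² + O(X(-3, S(-2))))² - 328)² = (((-3 + 4)² - 6)² - 328)² = ((1² - 6)² - 328)² = ((1 - 6)² - 328)² = ((-5)² - 328)² = (25 - 328)² = (-303)² = 91809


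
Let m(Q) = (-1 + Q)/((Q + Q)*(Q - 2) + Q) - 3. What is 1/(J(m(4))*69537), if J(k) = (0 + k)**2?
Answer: 400/225925713 ≈ 1.7705e-6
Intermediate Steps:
m(Q) = -3 + (-1 + Q)/(Q + 2*Q*(-2 + Q)) (m(Q) = (-1 + Q)/((2*Q)*(-2 + Q) + Q) - 3 = (-1 + Q)/(2*Q*(-2 + Q) + Q) - 3 = (-1 + Q)/(Q + 2*Q*(-2 + Q)) - 3 = -3 + (-1 + Q)/(Q + 2*Q*(-2 + Q)))
J(k) = k**2
1/(J(m(4))*69537) = 1/(((-1 - 6*4**2 + 10*4)/(4*(-3 + 2*4)))**2*69537) = 1/(((-1 - 6*16 + 40)/(4*(-3 + 8)))**2*69537) = 1/(((1/4)*(-1 - 96 + 40)/5)**2*69537) = 1/(((1/4)*(1/5)*(-57))**2*69537) = 1/((-57/20)**2*69537) = 1/((3249/400)*69537) = 1/(225925713/400) = 400/225925713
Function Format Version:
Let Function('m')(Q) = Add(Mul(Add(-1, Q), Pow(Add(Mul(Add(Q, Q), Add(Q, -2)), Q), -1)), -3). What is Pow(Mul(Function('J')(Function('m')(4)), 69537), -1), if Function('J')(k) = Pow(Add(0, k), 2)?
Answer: Rational(400, 225925713) ≈ 1.7705e-6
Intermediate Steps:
Function('m')(Q) = Add(-3, Mul(Pow(Add(Q, Mul(2, Q, Add(-2, Q))), -1), Add(-1, Q))) (Function('m')(Q) = Add(Mul(Add(-1, Q), Pow(Add(Mul(Mul(2, Q), Add(-2, Q)), Q), -1)), -3) = Add(Mul(Add(-1, Q), Pow(Add(Mul(2, Q, Add(-2, Q)), Q), -1)), -3) = Add(Mul(Add(-1, Q), Pow(Add(Q, Mul(2, Q, Add(-2, Q))), -1)), -3) = Add(Mul(Pow(Add(Q, Mul(2, Q, Add(-2, Q))), -1), Add(-1, Q)), -3) = Add(-3, Mul(Pow(Add(Q, Mul(2, Q, Add(-2, Q))), -1), Add(-1, Q))))
Function('J')(k) = Pow(k, 2)
Pow(Mul(Function('J')(Function('m')(4)), 69537), -1) = Pow(Mul(Pow(Mul(Pow(4, -1), Pow(Add(-3, Mul(2, 4)), -1), Add(-1, Mul(-6, Pow(4, 2)), Mul(10, 4))), 2), 69537), -1) = Pow(Mul(Pow(Mul(Rational(1, 4), Pow(Add(-3, 8), -1), Add(-1, Mul(-6, 16), 40)), 2), 69537), -1) = Pow(Mul(Pow(Mul(Rational(1, 4), Pow(5, -1), Add(-1, -96, 40)), 2), 69537), -1) = Pow(Mul(Pow(Mul(Rational(1, 4), Rational(1, 5), -57), 2), 69537), -1) = Pow(Mul(Pow(Rational(-57, 20), 2), 69537), -1) = Pow(Mul(Rational(3249, 400), 69537), -1) = Pow(Rational(225925713, 400), -1) = Rational(400, 225925713)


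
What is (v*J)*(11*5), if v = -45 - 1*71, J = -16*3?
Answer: 306240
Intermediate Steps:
J = -48
v = -116 (v = -45 - 71 = -116)
(v*J)*(11*5) = (-116*(-48))*(11*5) = 5568*55 = 306240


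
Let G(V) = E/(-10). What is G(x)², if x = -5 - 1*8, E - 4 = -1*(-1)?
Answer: ¼ ≈ 0.25000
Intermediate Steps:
E = 5 (E = 4 - 1*(-1) = 4 + 1 = 5)
x = -13 (x = -5 - 8 = -13)
G(V) = -½ (G(V) = 5/(-10) = 5*(-⅒) = -½)
G(x)² = (-½)² = ¼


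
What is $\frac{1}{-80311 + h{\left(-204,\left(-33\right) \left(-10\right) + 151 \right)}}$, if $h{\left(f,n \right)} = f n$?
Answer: $- \frac{1}{178435} \approx -5.6043 \cdot 10^{-6}$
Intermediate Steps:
$\frac{1}{-80311 + h{\left(-204,\left(-33\right) \left(-10\right) + 151 \right)}} = \frac{1}{-80311 - 204 \left(\left(-33\right) \left(-10\right) + 151\right)} = \frac{1}{-80311 - 204 \left(330 + 151\right)} = \frac{1}{-80311 - 98124} = \frac{1}{-178435} = - \frac{1}{178435}$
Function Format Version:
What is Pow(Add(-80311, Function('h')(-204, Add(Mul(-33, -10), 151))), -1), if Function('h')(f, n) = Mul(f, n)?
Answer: Rational(-1, 178435) ≈ -5.6043e-6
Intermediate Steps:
Pow(Add(-80311, Function('h')(-204, Add(Mul(-33, -10), 151))), -1) = Pow(Add(-80311, Mul(-204, Add(Mul(-33, -10), 151))), -1) = Pow(Add(-80311, Mul(-204, Add(330, 151))), -1) = Pow(Add(-80311, Mul(-204, 481)), -1) = Pow(Add(-80311, -98124), -1) = Pow(-178435, -1) = Rational(-1, 178435)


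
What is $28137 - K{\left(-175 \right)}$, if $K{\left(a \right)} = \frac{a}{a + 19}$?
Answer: $\frac{4389197}{156} \approx 28136.0$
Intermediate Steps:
$K{\left(a \right)} = \frac{a}{19 + a}$
$28137 - K{\left(-175 \right)} = 28137 - - \frac{175}{19 - 175} = 28137 - - \frac{175}{-156} = 28137 - \left(-175\right) \left(- \frac{1}{156}\right) = 28137 - \frac{175}{156} = \frac{4389197}{156}$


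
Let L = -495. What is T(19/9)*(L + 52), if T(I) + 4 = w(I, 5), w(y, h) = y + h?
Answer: -12404/9 ≈ -1378.2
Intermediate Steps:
w(y, h) = h + y
T(I) = 1 + I (T(I) = -4 + (5 + I) = 1 + I)
T(19/9)*(L + 52) = (1 + 19/9)*(-495 + 52) = (1 + 19*(⅑))*(-443) = (1 + 19/9)*(-443) = (28/9)*(-443) = -12404/9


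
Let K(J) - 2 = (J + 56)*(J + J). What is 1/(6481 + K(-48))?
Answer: 1/5715 ≈ 0.00017498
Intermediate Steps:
K(J) = 2 + 2*J*(56 + J) (K(J) = 2 + (J + 56)*(J + J) = 2 + (56 + J)*(2*J) = 2 + 2*J*(56 + J))
1/(6481 + K(-48)) = 1/(6481 + (2 + 2*(-48)² + 112*(-48))) = 1/(6481 + (2 + 2*2304 - 5376)) = 1/(6481 + (2 + 4608 - 5376)) = 1/(6481 - 766) = 1/5715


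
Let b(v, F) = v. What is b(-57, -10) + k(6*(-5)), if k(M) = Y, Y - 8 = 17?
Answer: -32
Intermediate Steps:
Y = 25 (Y = 8 + 17 = 25)
k(M) = 25
b(-57, -10) + k(6*(-5)) = -57 + 25 = -32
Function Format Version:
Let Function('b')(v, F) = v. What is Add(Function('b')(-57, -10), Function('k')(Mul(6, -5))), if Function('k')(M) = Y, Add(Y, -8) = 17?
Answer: -32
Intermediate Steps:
Y = 25 (Y = Add(8, 17) = 25)
Function('k')(M) = 25
Add(Function('b')(-57, -10), Function('k')(Mul(6, -5))) = Add(-57, 25) = -32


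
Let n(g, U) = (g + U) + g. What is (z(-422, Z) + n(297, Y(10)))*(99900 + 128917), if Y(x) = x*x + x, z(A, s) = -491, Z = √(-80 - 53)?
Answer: 48738021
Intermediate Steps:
Z = I*√133 (Z = √(-133) = I*√133 ≈ 11.533*I)
Y(x) = x + x² (Y(x) = x² + x = x + x²)
n(g, U) = U + 2*g (n(g, U) = (U + g) + g = U + 2*g)
(z(-422, Z) + n(297, Y(10)))*(99900 + 128917) = (-491 + (10*(1 + 10) + 2*297))*(99900 + 128917) = (-491 + (10*11 + 594))*228817 = (-491 + (110 + 594))*228817 = (-491 + 704)*228817 = 213*228817 = 48738021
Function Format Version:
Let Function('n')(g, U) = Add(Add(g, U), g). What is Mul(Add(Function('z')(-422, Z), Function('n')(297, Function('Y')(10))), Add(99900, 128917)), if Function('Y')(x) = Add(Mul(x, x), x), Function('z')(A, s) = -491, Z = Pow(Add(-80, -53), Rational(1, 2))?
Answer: 48738021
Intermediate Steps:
Z = Mul(I, Pow(133, Rational(1, 2))) (Z = Pow(-133, Rational(1, 2)) = Mul(I, Pow(133, Rational(1, 2))) ≈ Mul(11.533, I))
Function('Y')(x) = Add(x, Pow(x, 2)) (Function('Y')(x) = Add(Pow(x, 2), x) = Add(x, Pow(x, 2)))
Function('n')(g, U) = Add(U, Mul(2, g)) (Function('n')(g, U) = Add(Add(U, g), g) = Add(U, Mul(2, g)))
Mul(Add(Function('z')(-422, Z), Function('n')(297, Function('Y')(10))), Add(99900, 128917)) = Mul(Add(-491, Add(Mul(10, Add(1, 10)), Mul(2, 297))), Add(99900, 128917)) = Mul(Add(-491, Add(Mul(10, 11), 594)), 228817) = Mul(Add(-491, Add(110, 594)), 228817) = Mul(Add(-491, 704), 228817) = Mul(213, 228817) = 48738021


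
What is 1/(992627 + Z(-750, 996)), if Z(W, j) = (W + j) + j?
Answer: 1/993869 ≈ 1.0062e-6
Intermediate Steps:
Z(W, j) = W + 2*j
1/(992627 + Z(-750, 996)) = 1/(992627 + (-750 + 2*996)) = 1/(992627 + (-750 + 1992)) = 1/(992627 + 1242) = 1/993869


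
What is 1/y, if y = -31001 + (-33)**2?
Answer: -1/29912 ≈ -3.3431e-5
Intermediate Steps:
y = -29912 (y = -31001 + 1089 = -29912)
1/y = 1/(-29912) = -1/29912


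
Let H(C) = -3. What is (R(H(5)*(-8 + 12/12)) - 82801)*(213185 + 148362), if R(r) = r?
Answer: -29928860660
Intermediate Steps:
(R(H(5)*(-8 + 12/12)) - 82801)*(213185 + 148362) = (-3*(-8 + 12/12) - 82801)*(213185 + 148362) = (-3*(-8 + 12*(1/12)) - 82801)*361547 = (-3*(-8 + 1) - 82801)*361547 = (-3*(-7) - 82801)*361547 = (21 - 82801)*361547 = -82780*361547 = -29928860660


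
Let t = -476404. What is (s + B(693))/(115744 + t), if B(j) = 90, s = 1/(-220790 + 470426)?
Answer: -22467241/90033719760 ≈ -0.00024954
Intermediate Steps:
s = 1/249636 ≈ 4.0058e-6
(s + B(693))/(115744 + t) = (1/249636 + 90)/(115744 - 476404) = (22467241/249636)/(-360660) = (22467241/249636)*(-1/360660) = -22467241/90033719760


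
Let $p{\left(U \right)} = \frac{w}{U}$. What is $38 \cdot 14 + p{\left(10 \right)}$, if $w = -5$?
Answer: $\frac{1063}{2} \approx 531.5$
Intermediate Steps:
$p{\left(U \right)} = - \frac{5}{U}$
$38 \cdot 14 + p{\left(10 \right)} = 38 \cdot 14 - \frac{5}{10} = 532 - \frac{1}{2} = \frac{1063}{2}$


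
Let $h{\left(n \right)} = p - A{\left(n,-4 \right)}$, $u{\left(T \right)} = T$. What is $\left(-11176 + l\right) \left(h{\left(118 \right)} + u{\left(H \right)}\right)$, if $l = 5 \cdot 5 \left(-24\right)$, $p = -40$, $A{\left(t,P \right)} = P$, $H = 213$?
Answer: $-2084352$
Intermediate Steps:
$l = -600$ ($l = 25 \left(-24\right) = -600$)
$h{\left(n \right)} = -36$ ($h{\left(n \right)} = -40 - -4 = -40 + 4 = -36$)
$\left(-11176 + l\right) \left(h{\left(118 \right)} + u{\left(H \right)}\right) = \left(-11176 - 600\right) \left(-36 + 213\right) = \left(-11776\right) 177 = -2084352$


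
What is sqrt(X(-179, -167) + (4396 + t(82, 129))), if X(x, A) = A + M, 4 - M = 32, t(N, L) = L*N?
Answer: sqrt(14779) ≈ 121.57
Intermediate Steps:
M = -28 (M = 4 - 1*32 = 4 - 32 = -28)
X(x, A) = -28 + A (X(x, A) = A - 28 = -28 + A)
sqrt(X(-179, -167) + (4396 + t(82, 129))) = sqrt((-28 - 167) + (4396 + 129*82)) = sqrt(-195 + (4396 + 10578)) = sqrt(-195 + 14974) = sqrt(14779)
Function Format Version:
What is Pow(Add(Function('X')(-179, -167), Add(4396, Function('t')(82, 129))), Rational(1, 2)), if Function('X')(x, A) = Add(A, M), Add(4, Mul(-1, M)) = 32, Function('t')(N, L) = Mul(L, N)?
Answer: Pow(14779, Rational(1, 2)) ≈ 121.57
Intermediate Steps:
M = -28 (M = Add(4, Mul(-1, 32)) = Add(4, -32) = -28)
Function('X')(x, A) = Add(-28, A) (Function('X')(x, A) = Add(A, -28) = Add(-28, A))
Pow(Add(Function('X')(-179, -167), Add(4396, Function('t')(82, 129))), Rational(1, 2)) = Pow(Add(Add(-28, -167), Add(4396, Mul(129, 82))), Rational(1, 2)) = Pow(Add(-195, Add(4396, 10578)), Rational(1, 2)) = Pow(Add(-195, 14974), Rational(1, 2)) = Pow(14779, Rational(1, 2))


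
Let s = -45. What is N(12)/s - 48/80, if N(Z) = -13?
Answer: -14/45 ≈ -0.31111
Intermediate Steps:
N(12)/s - 48/80 = -13/(-45) - 48/80 = -13*(-1/45) - 48*1/80 = 13/45 - ⅗ = -14/45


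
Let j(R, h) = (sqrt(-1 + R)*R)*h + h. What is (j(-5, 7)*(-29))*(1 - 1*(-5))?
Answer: -1218 + 6090*I*sqrt(6) ≈ -1218.0 + 14917.0*I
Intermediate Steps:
j(R, h) = h + R*h*sqrt(-1 + R) (j(R, h) = (R*sqrt(-1 + R))*h + h = R*h*sqrt(-1 + R) + h = h + R*h*sqrt(-1 + R))
(j(-5, 7)*(-29))*(1 - 1*(-5)) = ((7*(1 - 5*sqrt(-1 - 5)))*(-29))*(1 - 1*(-5)) = ((7*(1 - 5*I*sqrt(6)))*(-29))*(1 + 5) = ((7*(1 - 5*I*sqrt(6)))*(-29))*6 = ((7 - 35*I*sqrt(6))*(-29))*6 = (-203 + 1015*I*sqrt(6))*6 = -1218 + 6090*I*sqrt(6)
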